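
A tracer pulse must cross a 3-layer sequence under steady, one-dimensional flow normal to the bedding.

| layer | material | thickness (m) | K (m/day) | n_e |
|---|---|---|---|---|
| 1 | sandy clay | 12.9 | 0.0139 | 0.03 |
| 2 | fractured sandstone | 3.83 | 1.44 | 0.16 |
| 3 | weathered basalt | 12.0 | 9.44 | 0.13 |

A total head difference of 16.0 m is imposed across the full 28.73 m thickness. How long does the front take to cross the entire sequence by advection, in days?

With flow normal to the layers, continuity requires the same specific discharge q through every layer.
Σ(b_i/K_i) = 12.9/0.0139 + 3.83/1.44 + 12.0/9.44 = 932.0 d.
q = Δh / Σ(b_i/K_i) = 16.0 / 932.0 = 0.01717 m/day.
In each layer the seepage velocity is v_i = q/n_i, so the layer transit time is t_i = b_i·n_i / q:
  layer 1 (sandy clay): t_1 = 12.9 × 0.03 / 0.01717 = 22.54 d
  layer 2 (fractured sandstone): t_2 = 3.83 × 0.16 / 0.01717 = 35.70 d
  layer 3 (weathered basalt): t_3 = 12.0 × 0.13 / 0.01717 = 90.87 d
Total t = Σ t_i = 149.1 days.

149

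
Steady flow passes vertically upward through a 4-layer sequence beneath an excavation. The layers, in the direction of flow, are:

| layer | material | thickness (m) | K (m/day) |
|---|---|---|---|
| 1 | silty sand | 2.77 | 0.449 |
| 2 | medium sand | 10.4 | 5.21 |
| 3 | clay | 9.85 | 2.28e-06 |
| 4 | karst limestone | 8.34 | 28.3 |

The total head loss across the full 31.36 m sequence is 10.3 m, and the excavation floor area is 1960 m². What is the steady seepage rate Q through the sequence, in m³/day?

Flow is perpendicular to layering, so the layers act in series and the equivalent K is the thickness-weighted harmonic mean.
Total thickness L = 2.77 + 10.4 + 9.85 + 8.34 = 31.36 m.
Σ(b_i/K_i) = 2.77/0.449 + 10.4/5.21 + 9.85/2.28e-06 + 8.34/28.3 = 4.320e+06 d.
K_eq = L / Σ(b_i/K_i) = 31.36 / 4.320e+06 = 7.259e-06 m/day.
Q = K_eq · A · (Δh/L) = 7.259e-06 × 1960 × (10.3/31.36) = 0.004673 m³/day.

0.00467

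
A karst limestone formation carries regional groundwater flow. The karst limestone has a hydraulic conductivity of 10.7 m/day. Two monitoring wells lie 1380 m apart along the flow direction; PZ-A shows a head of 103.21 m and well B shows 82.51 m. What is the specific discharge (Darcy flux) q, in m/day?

0.160

Hydraulic gradient i = (103.21 − 82.51) / 1380 = 20.7 / 1380 = 0.01500.
Specific discharge q = K · i = 10.70 × 0.01500 = 0.1605 m/day.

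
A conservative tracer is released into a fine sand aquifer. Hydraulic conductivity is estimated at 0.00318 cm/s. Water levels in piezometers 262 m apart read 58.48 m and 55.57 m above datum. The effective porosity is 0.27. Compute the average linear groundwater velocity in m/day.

Convert K: 0.00318 cm/s × 864 = 2.748 m/day.
Hydraulic gradient i = (58.48 − 55.57) / 262 = 2.91 / 262 = 0.01111.
Darcy flux q = K · i = 2.748 × 0.01111 = 0.03052 m/day.
Seepage velocity v = q / n_e = 0.03052 / 0.27 = 0.1130 m/day.

0.113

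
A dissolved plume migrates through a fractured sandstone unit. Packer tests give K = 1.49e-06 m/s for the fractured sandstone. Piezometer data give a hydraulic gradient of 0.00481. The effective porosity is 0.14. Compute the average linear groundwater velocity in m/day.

Convert K: 1.49e-06 m/s × 86400 = 0.1287 m/day.
Hydraulic gradient i = 0.00481.
Darcy flux q = K · i = 0.1287 × 0.004810 = 0.0006192 m/day.
Seepage velocity v = q / n_e = 0.0006192 / 0.14 = 0.004423 m/day.

0.00442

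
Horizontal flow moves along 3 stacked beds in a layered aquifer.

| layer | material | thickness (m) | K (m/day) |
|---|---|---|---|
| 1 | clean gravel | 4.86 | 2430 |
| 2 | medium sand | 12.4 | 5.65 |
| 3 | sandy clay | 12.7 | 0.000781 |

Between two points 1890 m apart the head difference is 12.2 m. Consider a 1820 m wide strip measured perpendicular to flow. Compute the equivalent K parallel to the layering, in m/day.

397

Flow is parallel to layering, so each bed carries its own Darcy discharge and the transmissivities add.
Σ(K_i·b_i) = 2430×4.86 + 5.65×12.4 + 0.000781×12.7 = 11880 m²/day.
Total thickness b = 29.96 m, so K_eq = Σ(K_i·b_i)/b = 396.5 m/day.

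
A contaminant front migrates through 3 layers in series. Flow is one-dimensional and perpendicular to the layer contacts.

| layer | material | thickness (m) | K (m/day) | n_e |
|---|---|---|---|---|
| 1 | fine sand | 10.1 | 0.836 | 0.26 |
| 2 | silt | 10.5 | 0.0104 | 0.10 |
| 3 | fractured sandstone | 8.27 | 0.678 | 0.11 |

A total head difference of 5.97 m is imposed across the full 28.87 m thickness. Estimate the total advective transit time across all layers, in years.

2.17

With flow normal to the layers, continuity requires the same specific discharge q through every layer.
Σ(b_i/K_i) = 10.1/0.836 + 10.5/0.0104 + 8.27/0.678 = 1034 d.
q = Δh / Σ(b_i/K_i) = 5.97 / 1034 = 0.005774 m/day.
In each layer the seepage velocity is v_i = q/n_i, so the layer transit time is t_i = b_i·n_i / q:
  layer 1 (fine sand): t_1 = 10.1 × 0.26 / 0.005774 = 454.8 d
  layer 2 (silt): t_2 = 10.5 × 0.10 / 0.005774 = 181.8 d
  layer 3 (fractured sandstone): t_3 = 8.27 × 0.11 / 0.005774 = 157.5 d
Total t = Σ t_i = 794.2 days = 2.174 years.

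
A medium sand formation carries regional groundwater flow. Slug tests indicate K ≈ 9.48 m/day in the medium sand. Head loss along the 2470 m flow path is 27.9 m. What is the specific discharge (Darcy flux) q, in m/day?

0.107

Hydraulic gradient i = Δh / L = 27.9 / 2470 = 0.01130.
Specific discharge q = K · i = 9.480 × 0.01130 = 0.1071 m/day.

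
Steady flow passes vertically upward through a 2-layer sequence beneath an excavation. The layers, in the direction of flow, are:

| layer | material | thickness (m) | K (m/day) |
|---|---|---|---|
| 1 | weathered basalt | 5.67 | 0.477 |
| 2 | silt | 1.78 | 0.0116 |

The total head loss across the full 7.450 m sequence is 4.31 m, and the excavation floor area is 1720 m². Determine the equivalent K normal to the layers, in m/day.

0.0451

Flow is perpendicular to layering, so the layers act in series and the equivalent K is the thickness-weighted harmonic mean.
Total thickness L = 5.67 + 1.78 = 7.450 m.
Σ(b_i/K_i) = 5.67/0.477 + 1.78/0.0116 = 165.3 d.
K_eq = L / Σ(b_i/K_i) = 7.450 / 165.3 = 0.04506 m/day.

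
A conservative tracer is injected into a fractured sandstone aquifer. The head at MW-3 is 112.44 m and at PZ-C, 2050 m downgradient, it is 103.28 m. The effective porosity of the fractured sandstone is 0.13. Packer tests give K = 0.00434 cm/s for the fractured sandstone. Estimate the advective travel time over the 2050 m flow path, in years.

Convert K: 0.00434 cm/s × 864 = 3.750 m/day.
Hydraulic gradient i = (112.44 − 103.28) / 2050 = 9.16 / 2050 = 0.004468.
Darcy flux q = K · i = 3.750 × 0.004468 = 0.01676 m/day.
Seepage velocity v = q / n_e = 0.01676 / 0.13 = 0.1289 m/day.
Travel time t = L / v = 2050 / 0.1289 = 15906 days = 43.55 years.

43.5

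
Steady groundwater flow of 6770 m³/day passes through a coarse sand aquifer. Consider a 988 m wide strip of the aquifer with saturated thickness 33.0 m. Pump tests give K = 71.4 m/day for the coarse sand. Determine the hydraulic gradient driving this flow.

0.00291

Cross-sectional area A = 988 × 33.0 = 32604 m².
From Q = K·A·i, i = Q / (K·A) = 6770 / (71.40 × 32604) = 0.002908.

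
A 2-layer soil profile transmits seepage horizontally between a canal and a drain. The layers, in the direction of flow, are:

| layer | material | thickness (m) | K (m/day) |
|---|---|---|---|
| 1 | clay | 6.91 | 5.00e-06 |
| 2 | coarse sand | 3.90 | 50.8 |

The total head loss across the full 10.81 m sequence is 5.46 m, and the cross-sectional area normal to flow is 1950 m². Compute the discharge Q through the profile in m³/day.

Flow is perpendicular to layering, so the layers act in series and the equivalent K is the thickness-weighted harmonic mean.
Total thickness L = 6.91 + 3.90 = 10.81 m.
Σ(b_i/K_i) = 6.91/5.00e-06 + 3.90/50.8 = 1.382e+06 d.
K_eq = L / Σ(b_i/K_i) = 10.81 / 1.382e+06 = 7.822e-06 m/day.
Q = K_eq · A · (Δh/L) = 7.822e-06 × 1950 × (5.46/10.81) = 0.007704 m³/day.

0.00770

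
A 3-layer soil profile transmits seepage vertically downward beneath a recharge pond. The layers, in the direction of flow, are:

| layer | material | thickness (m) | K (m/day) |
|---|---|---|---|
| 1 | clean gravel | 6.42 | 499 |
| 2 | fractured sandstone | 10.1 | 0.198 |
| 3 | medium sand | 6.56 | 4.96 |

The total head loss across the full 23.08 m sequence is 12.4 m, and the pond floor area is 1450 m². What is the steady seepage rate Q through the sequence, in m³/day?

Flow is perpendicular to layering, so the layers act in series and the equivalent K is the thickness-weighted harmonic mean.
Total thickness L = 6.42 + 10.1 + 6.56 = 23.08 m.
Σ(b_i/K_i) = 6.42/499 + 10.1/0.198 + 6.56/4.96 = 52.35 d.
K_eq = L / Σ(b_i/K_i) = 23.08 / 52.35 = 0.4409 m/day.
Q = K_eq · A · (Δh/L) = 0.4409 × 1450 × (12.4/23.08) = 343.5 m³/day.

343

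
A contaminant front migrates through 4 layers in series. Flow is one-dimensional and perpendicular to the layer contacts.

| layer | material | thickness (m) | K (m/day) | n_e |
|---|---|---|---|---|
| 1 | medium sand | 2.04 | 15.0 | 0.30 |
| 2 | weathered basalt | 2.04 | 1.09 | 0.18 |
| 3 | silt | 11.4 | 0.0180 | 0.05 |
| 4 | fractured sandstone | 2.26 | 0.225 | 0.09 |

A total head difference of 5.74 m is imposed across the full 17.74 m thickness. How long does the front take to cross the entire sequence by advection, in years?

With flow normal to the layers, continuity requires the same specific discharge q through every layer.
Σ(b_i/K_i) = 2.04/15.0 + 2.04/1.09 + 11.4/0.0180 + 2.26/0.225 = 645.4 d.
q = Δh / Σ(b_i/K_i) = 5.74 / 645.4 = 0.008894 m/day.
In each layer the seepage velocity is v_i = q/n_i, so the layer transit time is t_i = b_i·n_i / q:
  layer 1 (medium sand): t_1 = 2.04 × 0.30 / 0.008894 = 68.81 d
  layer 2 (weathered basalt): t_2 = 2.04 × 0.18 / 0.008894 = 41.29 d
  layer 3 (silt): t_3 = 11.4 × 0.05 / 0.008894 = 64.09 d
  layer 4 (fractured sandstone): t_4 = 2.26 × 0.09 / 0.008894 = 22.87 d
Total t = Σ t_i = 197.1 days = 0.5395 years.

0.540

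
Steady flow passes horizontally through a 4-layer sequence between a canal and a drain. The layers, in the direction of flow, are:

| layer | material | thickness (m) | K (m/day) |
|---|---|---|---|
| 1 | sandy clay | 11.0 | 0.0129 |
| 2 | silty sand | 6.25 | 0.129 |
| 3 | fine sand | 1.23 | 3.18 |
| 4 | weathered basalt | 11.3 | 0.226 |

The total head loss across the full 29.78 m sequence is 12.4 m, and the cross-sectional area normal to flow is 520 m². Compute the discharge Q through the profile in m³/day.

6.78

Flow is perpendicular to layering, so the layers act in series and the equivalent K is the thickness-weighted harmonic mean.
Total thickness L = 11.0 + 6.25 + 1.23 + 11.3 = 29.78 m.
Σ(b_i/K_i) = 11.0/0.0129 + 6.25/0.129 + 1.23/3.18 + 11.3/0.226 = 951.5 d.
K_eq = L / Σ(b_i/K_i) = 29.78 / 951.5 = 0.03130 m/day.
Q = K_eq · A · (Δh/L) = 0.03130 × 520 × (12.4/29.78) = 6.776 m³/day.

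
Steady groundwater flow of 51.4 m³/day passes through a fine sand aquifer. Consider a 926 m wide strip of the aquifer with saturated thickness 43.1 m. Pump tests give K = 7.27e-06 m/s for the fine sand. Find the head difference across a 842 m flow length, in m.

Convert K: 7.27e-06 m/s × 86400 = 0.6281 m/day.
Cross-sectional area A = 926 × 43.1 = 39911 m².
From Q = K·A·i, i = Q / (K·A) = 51.4 / (0.6281 × 39911) = 0.002050.
Head loss Δh = i · L = 0.002050 × 842 = 1.726 m.

1.73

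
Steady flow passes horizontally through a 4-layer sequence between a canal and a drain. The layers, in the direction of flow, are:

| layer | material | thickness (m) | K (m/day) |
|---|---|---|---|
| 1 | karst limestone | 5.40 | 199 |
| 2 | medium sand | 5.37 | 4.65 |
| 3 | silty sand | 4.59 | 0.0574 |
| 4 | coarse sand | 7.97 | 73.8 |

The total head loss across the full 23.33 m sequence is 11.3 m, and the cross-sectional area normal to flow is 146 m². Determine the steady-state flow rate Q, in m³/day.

Flow is perpendicular to layering, so the layers act in series and the equivalent K is the thickness-weighted harmonic mean.
Total thickness L = 5.40 + 5.37 + 4.59 + 7.97 = 23.33 m.
Σ(b_i/K_i) = 5.40/199 + 5.37/4.65 + 4.59/0.0574 + 7.97/73.8 = 81.26 d.
K_eq = L / Σ(b_i/K_i) = 23.33 / 81.26 = 0.2871 m/day.
Q = K_eq · A · (Δh/L) = 0.2871 × 146 × (11.3/23.33) = 20.30 m³/day.

20.3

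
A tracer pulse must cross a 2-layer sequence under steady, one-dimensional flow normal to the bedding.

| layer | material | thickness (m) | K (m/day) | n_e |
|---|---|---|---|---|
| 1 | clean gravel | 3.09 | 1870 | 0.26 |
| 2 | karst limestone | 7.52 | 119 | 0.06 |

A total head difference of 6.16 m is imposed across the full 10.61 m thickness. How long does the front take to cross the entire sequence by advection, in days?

0.0132

With flow normal to the layers, continuity requires the same specific discharge q through every layer.
Σ(b_i/K_i) = 3.09/1870 + 7.52/119 = 0.06485 d.
q = Δh / Σ(b_i/K_i) = 6.16 / 0.06485 = 94.99 m/day.
In each layer the seepage velocity is v_i = q/n_i, so the layer transit time is t_i = b_i·n_i / q:
  layer 1 (clean gravel): t_1 = 3.09 × 0.26 / 94.99 = 0.008457 d
  layer 2 (karst limestone): t_2 = 7.52 × 0.06 / 94.99 = 0.004750 d
Total t = Σ t_i = 0.01321 days.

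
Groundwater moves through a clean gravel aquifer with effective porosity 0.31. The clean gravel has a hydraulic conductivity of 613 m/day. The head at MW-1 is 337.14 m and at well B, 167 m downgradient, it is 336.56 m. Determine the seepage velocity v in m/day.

6.87

Hydraulic gradient i = (337.14 − 336.56) / 167 = 0.58 / 167 = 0.003473.
Darcy flux q = K · i = 613.0 × 0.003473 = 2.129 m/day.
Seepage velocity v = q / n_e = 2.129 / 0.31 = 6.868 m/day.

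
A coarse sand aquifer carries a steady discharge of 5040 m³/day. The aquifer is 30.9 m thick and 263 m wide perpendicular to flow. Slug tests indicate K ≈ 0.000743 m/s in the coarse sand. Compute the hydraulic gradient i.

Convert K: 0.000743 m/s × 86400 = 64.20 m/day.
Cross-sectional area A = 263 × 30.9 = 8127 m².
From Q = K·A·i, i = Q / (K·A) = 5040 / (64.20 × 8127) = 0.009661.

0.00966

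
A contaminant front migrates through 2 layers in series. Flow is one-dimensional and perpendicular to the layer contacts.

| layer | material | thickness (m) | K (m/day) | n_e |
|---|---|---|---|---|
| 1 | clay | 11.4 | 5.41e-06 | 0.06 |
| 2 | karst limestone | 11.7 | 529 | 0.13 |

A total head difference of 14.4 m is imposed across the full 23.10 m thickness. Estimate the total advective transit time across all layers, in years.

883

With flow normal to the layers, continuity requires the same specific discharge q through every layer.
Σ(b_i/K_i) = 11.4/5.41e-06 + 11.7/529 = 2.107e+06 d.
q = Δh / Σ(b_i/K_i) = 14.4 / 2.107e+06 = 6.834e-06 m/day.
In each layer the seepage velocity is v_i = q/n_i, so the layer transit time is t_i = b_i·n_i / q:
  layer 1 (clay): t_1 = 11.4 × 0.06 / 6.834e-06 = 1.001e+05 d
  layer 2 (karst limestone): t_2 = 11.7 × 0.13 / 6.834e-06 = 2.226e+05 d
Total t = Σ t_i = 3.227e+05 days = 883.4 years.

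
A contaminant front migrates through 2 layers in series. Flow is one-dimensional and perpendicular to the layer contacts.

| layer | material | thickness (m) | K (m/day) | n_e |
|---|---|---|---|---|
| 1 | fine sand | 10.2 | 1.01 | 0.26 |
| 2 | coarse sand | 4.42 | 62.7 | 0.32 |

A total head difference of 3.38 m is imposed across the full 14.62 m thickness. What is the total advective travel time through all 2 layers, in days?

With flow normal to the layers, continuity requires the same specific discharge q through every layer.
Σ(b_i/K_i) = 10.2/1.01 + 4.42/62.7 = 10.17 d.
q = Δh / Σ(b_i/K_i) = 3.38 / 10.17 = 0.3324 m/day.
In each layer the seepage velocity is v_i = q/n_i, so the layer transit time is t_i = b_i·n_i / q:
  layer 1 (fine sand): t_1 = 10.2 × 0.26 / 0.3324 = 7.979 d
  layer 2 (coarse sand): t_2 = 4.42 × 0.32 / 0.3324 = 4.256 d
Total t = Σ t_i = 12.23 days.

12.2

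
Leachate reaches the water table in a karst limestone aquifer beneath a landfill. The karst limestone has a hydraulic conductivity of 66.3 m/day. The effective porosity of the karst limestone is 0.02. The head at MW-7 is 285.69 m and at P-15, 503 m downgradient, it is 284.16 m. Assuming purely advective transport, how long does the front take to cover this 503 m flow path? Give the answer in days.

Hydraulic gradient i = (285.69 − 284.16) / 503 = 1.53 / 503 = 0.003042.
Darcy flux q = K · i = 66.30 × 0.003042 = 0.2017 m/day.
Seepage velocity v = q / n_e = 0.2017 / 0.02 = 10.08 m/day.
Travel time t = L / v = 503 / 10.08 = 49.88 days.

49.9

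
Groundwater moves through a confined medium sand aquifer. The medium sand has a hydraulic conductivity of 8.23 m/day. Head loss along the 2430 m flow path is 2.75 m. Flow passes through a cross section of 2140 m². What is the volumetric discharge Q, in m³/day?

19.9

Hydraulic gradient i = Δh / L = 2.75 / 2430 = 0.001132.
Darcy's law: Q = K · A · i = 8.230 × 2140 × 0.001132 = 19.93 m³/day.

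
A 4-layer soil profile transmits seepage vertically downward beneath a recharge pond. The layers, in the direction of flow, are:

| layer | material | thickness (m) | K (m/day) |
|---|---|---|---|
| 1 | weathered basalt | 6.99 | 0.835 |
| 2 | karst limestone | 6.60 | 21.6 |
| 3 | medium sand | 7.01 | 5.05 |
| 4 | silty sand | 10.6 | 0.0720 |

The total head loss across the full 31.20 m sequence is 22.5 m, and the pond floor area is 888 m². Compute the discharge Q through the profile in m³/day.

127

Flow is perpendicular to layering, so the layers act in series and the equivalent K is the thickness-weighted harmonic mean.
Total thickness L = 6.99 + 6.60 + 7.01 + 10.6 = 31.20 m.
Σ(b_i/K_i) = 6.99/0.835 + 6.60/21.6 + 7.01/5.05 + 10.6/0.0720 = 157.3 d.
K_eq = L / Σ(b_i/K_i) = 31.20 / 157.3 = 0.1984 m/day.
Q = K_eq · A · (Δh/L) = 0.1984 × 888 × (22.5/31.20) = 127.0 m³/day.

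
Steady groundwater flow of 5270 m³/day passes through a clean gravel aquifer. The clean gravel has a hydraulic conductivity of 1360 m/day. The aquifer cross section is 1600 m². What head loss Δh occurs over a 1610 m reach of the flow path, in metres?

From Q = K·A·i, i = Q / (K·A) = 5270 / (1360 × 1600) = 0.002422.
Head loss Δh = i · L = 0.002422 × 1610 = 3.899 m.

3.90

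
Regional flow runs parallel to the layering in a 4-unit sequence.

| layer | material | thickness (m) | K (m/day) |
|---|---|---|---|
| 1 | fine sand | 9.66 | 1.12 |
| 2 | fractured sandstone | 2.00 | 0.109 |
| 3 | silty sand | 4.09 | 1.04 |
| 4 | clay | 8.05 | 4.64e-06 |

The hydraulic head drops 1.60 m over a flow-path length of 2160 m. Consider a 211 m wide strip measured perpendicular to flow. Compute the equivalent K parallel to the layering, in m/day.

0.642

Flow is parallel to layering, so each bed carries its own Darcy discharge and the transmissivities add.
Σ(K_i·b_i) = 1.12×9.66 + 0.109×2.00 + 1.04×4.09 + 4.64e-06×8.05 = 15.29 m²/day.
Total thickness b = 23.80 m, so K_eq = Σ(K_i·b_i)/b = 0.6425 m/day.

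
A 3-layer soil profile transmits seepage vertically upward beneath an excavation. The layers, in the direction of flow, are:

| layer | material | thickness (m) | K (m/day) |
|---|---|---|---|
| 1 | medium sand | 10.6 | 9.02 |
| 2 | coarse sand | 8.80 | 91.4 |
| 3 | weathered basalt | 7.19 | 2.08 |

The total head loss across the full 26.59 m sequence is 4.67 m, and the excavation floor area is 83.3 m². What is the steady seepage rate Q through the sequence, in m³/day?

Flow is perpendicular to layering, so the layers act in series and the equivalent K is the thickness-weighted harmonic mean.
Total thickness L = 10.6 + 8.80 + 7.19 = 26.59 m.
Σ(b_i/K_i) = 10.6/9.02 + 8.80/91.4 + 7.19/2.08 = 4.728 d.
K_eq = L / Σ(b_i/K_i) = 26.59 / 4.728 = 5.624 m/day.
Q = K_eq · A · (Δh/L) = 5.624 × 83.3 × (4.67/26.59) = 82.28 m³/day.

82.3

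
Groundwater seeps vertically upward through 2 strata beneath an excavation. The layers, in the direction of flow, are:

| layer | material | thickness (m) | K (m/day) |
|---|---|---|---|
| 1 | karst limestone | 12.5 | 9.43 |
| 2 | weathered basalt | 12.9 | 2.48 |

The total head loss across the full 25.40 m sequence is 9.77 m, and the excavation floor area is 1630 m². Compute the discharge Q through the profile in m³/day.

2440

Flow is perpendicular to layering, so the layers act in series and the equivalent K is the thickness-weighted harmonic mean.
Total thickness L = 12.5 + 12.9 = 25.40 m.
Σ(b_i/K_i) = 12.5/9.43 + 12.9/2.48 = 6.527 d.
K_eq = L / Σ(b_i/K_i) = 25.40 / 6.527 = 3.891 m/day.
Q = K_eq · A · (Δh/L) = 3.891 × 1630 × (9.77/25.40) = 2440 m³/day.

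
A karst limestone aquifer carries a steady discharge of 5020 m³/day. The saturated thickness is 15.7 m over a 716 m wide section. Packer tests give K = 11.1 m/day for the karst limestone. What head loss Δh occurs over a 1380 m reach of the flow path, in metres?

Cross-sectional area A = 716 × 15.7 = 11241 m².
From Q = K·A·i, i = Q / (K·A) = 5020 / (11.10 × 11241) = 0.04023.
Head loss Δh = i · L = 0.04023 × 1380 = 55.52 m.

55.5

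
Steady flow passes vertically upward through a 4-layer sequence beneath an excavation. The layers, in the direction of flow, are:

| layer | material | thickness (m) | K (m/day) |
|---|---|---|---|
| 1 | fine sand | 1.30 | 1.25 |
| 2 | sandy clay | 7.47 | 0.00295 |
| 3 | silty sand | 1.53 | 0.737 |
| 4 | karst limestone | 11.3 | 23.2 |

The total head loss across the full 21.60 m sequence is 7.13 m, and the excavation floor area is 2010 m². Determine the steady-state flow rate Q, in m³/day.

Flow is perpendicular to layering, so the layers act in series and the equivalent K is the thickness-weighted harmonic mean.
Total thickness L = 1.30 + 7.47 + 1.53 + 11.3 = 21.60 m.
Σ(b_i/K_i) = 1.30/1.25 + 7.47/0.00295 + 1.53/0.737 + 11.3/23.2 = 2536 d.
K_eq = L / Σ(b_i/K_i) = 21.60 / 2536 = 0.008518 m/day.
Q = K_eq · A · (Δh/L) = 0.008518 × 2010 × (7.13/21.60) = 5.652 m³/day.

5.65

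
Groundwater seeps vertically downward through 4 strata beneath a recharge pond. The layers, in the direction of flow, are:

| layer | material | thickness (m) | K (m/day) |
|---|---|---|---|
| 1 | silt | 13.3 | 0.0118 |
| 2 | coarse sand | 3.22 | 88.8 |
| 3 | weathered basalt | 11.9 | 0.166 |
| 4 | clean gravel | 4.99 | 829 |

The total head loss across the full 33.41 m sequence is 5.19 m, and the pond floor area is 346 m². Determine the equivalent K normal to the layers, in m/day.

Flow is perpendicular to layering, so the layers act in series and the equivalent K is the thickness-weighted harmonic mean.
Total thickness L = 13.3 + 3.22 + 11.9 + 4.99 = 33.41 m.
Σ(b_i/K_i) = 13.3/0.0118 + 3.22/88.8 + 11.9/0.166 + 4.99/829 = 1199 d.
K_eq = L / Σ(b_i/K_i) = 33.41 / 1199 = 0.02787 m/day.

0.0279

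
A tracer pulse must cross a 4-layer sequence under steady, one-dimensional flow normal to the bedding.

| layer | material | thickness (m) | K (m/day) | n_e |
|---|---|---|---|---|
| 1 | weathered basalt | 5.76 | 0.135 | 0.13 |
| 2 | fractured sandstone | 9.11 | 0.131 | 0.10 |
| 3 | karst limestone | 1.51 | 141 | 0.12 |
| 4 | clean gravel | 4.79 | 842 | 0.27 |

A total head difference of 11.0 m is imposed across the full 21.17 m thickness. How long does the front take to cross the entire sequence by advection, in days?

32.0

With flow normal to the layers, continuity requires the same specific discharge q through every layer.
Σ(b_i/K_i) = 5.76/0.135 + 9.11/0.131 + 1.51/141 + 4.79/842 = 112.2 d.
q = Δh / Σ(b_i/K_i) = 11.0 / 112.2 = 0.09802 m/day.
In each layer the seepage velocity is v_i = q/n_i, so the layer transit time is t_i = b_i·n_i / q:
  layer 1 (weathered basalt): t_1 = 5.76 × 0.13 / 0.09802 = 7.639 d
  layer 2 (fractured sandstone): t_2 = 9.11 × 0.10 / 0.09802 = 9.294 d
  layer 3 (karst limestone): t_3 = 1.51 × 0.12 / 0.09802 = 1.849 d
  layer 4 (clean gravel): t_4 = 4.79 × 0.27 / 0.09802 = 13.19 d
Total t = Σ t_i = 31.98 days.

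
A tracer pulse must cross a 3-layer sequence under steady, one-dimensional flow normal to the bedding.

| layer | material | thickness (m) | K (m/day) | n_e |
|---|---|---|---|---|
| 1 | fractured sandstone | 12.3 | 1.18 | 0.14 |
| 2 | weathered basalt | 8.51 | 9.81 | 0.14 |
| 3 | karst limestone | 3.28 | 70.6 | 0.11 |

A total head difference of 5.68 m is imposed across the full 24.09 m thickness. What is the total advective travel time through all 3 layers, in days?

6.54

With flow normal to the layers, continuity requires the same specific discharge q through every layer.
Σ(b_i/K_i) = 12.3/1.18 + 8.51/9.81 + 3.28/70.6 = 11.34 d.
q = Δh / Σ(b_i/K_i) = 5.68 / 11.34 = 0.5010 m/day.
In each layer the seepage velocity is v_i = q/n_i, so the layer transit time is t_i = b_i·n_i / q:
  layer 1 (fractured sandstone): t_1 = 12.3 × 0.14 / 0.5010 = 3.437 d
  layer 2 (weathered basalt): t_2 = 8.51 × 0.14 / 0.5010 = 2.378 d
  layer 3 (karst limestone): t_3 = 3.28 × 0.11 / 0.5010 = 0.7202 d
Total t = Σ t_i = 6.536 days.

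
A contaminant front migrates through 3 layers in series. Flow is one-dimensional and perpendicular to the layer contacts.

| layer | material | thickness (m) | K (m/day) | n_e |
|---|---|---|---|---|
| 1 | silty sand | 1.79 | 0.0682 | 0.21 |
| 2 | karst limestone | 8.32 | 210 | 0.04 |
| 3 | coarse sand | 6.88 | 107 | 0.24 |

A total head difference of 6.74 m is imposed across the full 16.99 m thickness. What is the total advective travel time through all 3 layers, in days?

With flow normal to the layers, continuity requires the same specific discharge q through every layer.
Σ(b_i/K_i) = 1.79/0.0682 + 8.32/210 + 6.88/107 = 26.35 d.
q = Δh / Σ(b_i/K_i) = 6.74 / 26.35 = 0.2558 m/day.
In each layer the seepage velocity is v_i = q/n_i, so the layer transit time is t_i = b_i·n_i / q:
  layer 1 (silty sand): t_1 = 1.79 × 0.21 / 0.2558 = 1.470 d
  layer 2 (karst limestone): t_2 = 8.32 × 0.04 / 0.2558 = 1.301 d
  layer 3 (coarse sand): t_3 = 6.88 × 0.24 / 0.2558 = 6.455 d
Total t = Σ t_i = 9.226 days.

9.23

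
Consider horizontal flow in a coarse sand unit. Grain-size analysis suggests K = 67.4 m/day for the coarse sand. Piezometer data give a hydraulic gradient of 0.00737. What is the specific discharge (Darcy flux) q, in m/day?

Hydraulic gradient i = 0.00737.
Specific discharge q = K · i = 67.40 × 0.007370 = 0.4967 m/day.

0.497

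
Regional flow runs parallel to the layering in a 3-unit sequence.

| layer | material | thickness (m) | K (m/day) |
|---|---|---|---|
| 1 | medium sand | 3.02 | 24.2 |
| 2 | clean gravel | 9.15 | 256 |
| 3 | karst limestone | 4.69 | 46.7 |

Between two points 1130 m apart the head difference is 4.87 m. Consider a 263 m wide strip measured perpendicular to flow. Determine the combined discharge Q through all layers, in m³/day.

2990

Flow is parallel to layering, so each bed carries its own Darcy discharge and the transmissivities add.
Σ(K_i·b_i) = 24.2×3.02 + 256×9.15 + 46.7×4.69 = 2635 m²/day.
Hydraulic gradient i = Δh / L = 4.87 / 1130 = 0.004310.
Q = Σ(K_i·b_i) · W · i = 2635 × 263 × 0.004310 = 2986 m³/day.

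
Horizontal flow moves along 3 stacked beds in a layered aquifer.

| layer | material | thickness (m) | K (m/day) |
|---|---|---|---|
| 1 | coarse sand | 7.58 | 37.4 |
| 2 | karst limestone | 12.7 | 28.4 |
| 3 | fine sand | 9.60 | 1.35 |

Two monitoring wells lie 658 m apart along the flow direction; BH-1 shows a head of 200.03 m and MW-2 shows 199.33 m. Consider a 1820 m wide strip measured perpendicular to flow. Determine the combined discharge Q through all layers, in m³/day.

Flow is parallel to layering, so each bed carries its own Darcy discharge and the transmissivities add.
Σ(K_i·b_i) = 37.4×7.58 + 28.4×12.7 + 1.35×9.60 = 657.1 m²/day.
Hydraulic gradient i = (200.03 − 199.33) / 658 = 0.7 / 658 = 0.001064.
Q = Σ(K_i·b_i) · W · i = 657.1 × 1820 × 0.001064 = 1272 m³/day.

1270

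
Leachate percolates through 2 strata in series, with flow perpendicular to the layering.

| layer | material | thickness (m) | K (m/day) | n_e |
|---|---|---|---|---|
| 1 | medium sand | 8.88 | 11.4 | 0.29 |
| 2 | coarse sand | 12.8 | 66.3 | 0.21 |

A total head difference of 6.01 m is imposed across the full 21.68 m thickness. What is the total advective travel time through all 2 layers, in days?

0.851

With flow normal to the layers, continuity requires the same specific discharge q through every layer.
Σ(b_i/K_i) = 8.88/11.4 + 12.8/66.3 = 0.9720 d.
q = Δh / Σ(b_i/K_i) = 6.01 / 0.9720 = 6.183 m/day.
In each layer the seepage velocity is v_i = q/n_i, so the layer transit time is t_i = b_i·n_i / q:
  layer 1 (medium sand): t_1 = 8.88 × 0.29 / 6.183 = 0.4165 d
  layer 2 (coarse sand): t_2 = 12.8 × 0.21 / 6.183 = 0.4347 d
Total t = Σ t_i = 0.8512 days.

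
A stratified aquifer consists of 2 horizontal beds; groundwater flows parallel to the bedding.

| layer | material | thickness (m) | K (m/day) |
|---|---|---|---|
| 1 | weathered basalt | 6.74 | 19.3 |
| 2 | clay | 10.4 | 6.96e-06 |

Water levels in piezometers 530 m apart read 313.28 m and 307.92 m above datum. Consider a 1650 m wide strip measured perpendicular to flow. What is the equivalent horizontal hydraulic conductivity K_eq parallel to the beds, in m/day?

7.59

Flow is parallel to layering, so each bed carries its own Darcy discharge and the transmissivities add.
Σ(K_i·b_i) = 19.3×6.74 + 6.96e-06×10.4 = 130.1 m²/day.
Total thickness b = 17.14 m, so K_eq = Σ(K_i·b_i)/b = 7.589 m/day.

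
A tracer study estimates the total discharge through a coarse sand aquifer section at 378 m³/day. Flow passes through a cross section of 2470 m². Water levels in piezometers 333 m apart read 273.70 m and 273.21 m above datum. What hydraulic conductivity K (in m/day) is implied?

104

Hydraulic gradient i = (273.70 − 273.21) / 333 = 0.49 / 333 = 0.001471.
From Q = K·A·i, K = Q / (A·i) = 378 / (2470 × 0.001471) = 104.0 m/day.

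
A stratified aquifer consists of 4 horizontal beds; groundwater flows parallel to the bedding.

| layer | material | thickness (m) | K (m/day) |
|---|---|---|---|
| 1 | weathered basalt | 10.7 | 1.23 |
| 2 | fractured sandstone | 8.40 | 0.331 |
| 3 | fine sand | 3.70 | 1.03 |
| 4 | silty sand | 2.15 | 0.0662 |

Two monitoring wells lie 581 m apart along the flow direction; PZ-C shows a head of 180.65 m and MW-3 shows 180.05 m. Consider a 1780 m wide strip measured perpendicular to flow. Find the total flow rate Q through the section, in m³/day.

36.6

Flow is parallel to layering, so each bed carries its own Darcy discharge and the transmissivities add.
Σ(K_i·b_i) = 1.23×10.7 + 0.331×8.40 + 1.03×3.70 + 0.0662×2.15 = 19.89 m²/day.
Hydraulic gradient i = (180.65 − 180.05) / 581 = 0.6 / 581 = 0.001033.
Q = Σ(K_i·b_i) · W · i = 19.89 × 1780 × 0.001033 = 36.57 m³/day.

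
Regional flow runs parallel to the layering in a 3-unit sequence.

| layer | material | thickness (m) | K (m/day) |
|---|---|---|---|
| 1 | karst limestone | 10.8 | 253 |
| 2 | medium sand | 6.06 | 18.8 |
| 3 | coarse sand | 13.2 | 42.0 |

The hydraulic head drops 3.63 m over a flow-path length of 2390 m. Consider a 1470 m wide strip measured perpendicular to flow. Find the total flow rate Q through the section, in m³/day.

7590

Flow is parallel to layering, so each bed carries its own Darcy discharge and the transmissivities add.
Σ(K_i·b_i) = 253×10.8 + 18.8×6.06 + 42.0×13.2 = 3401 m²/day.
Hydraulic gradient i = Δh / L = 3.63 / 2390 = 0.001519.
Q = Σ(K_i·b_i) · W · i = 3401 × 1470 × 0.001519 = 7593 m³/day.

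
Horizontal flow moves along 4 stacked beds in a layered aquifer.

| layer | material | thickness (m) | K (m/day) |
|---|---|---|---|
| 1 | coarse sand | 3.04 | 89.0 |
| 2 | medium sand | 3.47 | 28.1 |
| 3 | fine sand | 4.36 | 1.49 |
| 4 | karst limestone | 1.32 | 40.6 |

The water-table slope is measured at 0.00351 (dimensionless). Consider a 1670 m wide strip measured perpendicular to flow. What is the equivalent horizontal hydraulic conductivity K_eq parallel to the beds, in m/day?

35.1

Flow is parallel to layering, so each bed carries its own Darcy discharge and the transmissivities add.
Σ(K_i·b_i) = 89.0×3.04 + 28.1×3.47 + 1.49×4.36 + 40.6×1.32 = 428.2 m²/day.
Total thickness b = 12.19 m, so K_eq = Σ(K_i·b_i)/b = 35.12 m/day.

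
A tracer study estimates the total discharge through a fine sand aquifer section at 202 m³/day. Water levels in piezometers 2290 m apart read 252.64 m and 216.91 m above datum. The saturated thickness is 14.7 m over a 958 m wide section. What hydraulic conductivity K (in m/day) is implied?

Cross-sectional area A = 958 × 14.7 = 14083 m².
Hydraulic gradient i = (252.64 − 216.91) / 2290 = 35.73 / 2290 = 0.01560.
From Q = K·A·i, K = Q / (A·i) = 202 / (14083 × 0.01560) = 0.9193 m/day.

0.919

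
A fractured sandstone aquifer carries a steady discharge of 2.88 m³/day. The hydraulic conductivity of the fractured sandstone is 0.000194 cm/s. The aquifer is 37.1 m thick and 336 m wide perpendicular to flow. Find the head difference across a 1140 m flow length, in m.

Convert K: 0.000194 cm/s × 864 = 0.1676 m/day.
Cross-sectional area A = 336 × 37.1 = 12466 m².
From Q = K·A·i, i = Q / (K·A) = 2.88 / (0.1676 × 12466) = 0.001378.
Head loss Δh = i · L = 0.001378 × 1140 = 1.571 m.

1.57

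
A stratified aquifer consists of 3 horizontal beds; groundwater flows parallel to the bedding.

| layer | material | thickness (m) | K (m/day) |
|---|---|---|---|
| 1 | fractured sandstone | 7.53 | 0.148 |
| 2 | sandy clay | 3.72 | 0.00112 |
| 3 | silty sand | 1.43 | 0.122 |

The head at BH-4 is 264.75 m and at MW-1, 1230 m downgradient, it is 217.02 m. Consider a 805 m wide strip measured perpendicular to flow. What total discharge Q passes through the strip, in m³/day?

Flow is parallel to layering, so each bed carries its own Darcy discharge and the transmissivities add.
Σ(K_i·b_i) = 0.148×7.53 + 0.00112×3.72 + 0.122×1.43 = 1.293 m²/day.
Hydraulic gradient i = (264.75 − 217.02) / 1230 = 47.73 / 1230 = 0.03880.
Q = Σ(K_i·b_i) · W · i = 1.293 × 805 × 0.03880 = 40.39 m³/day.

40.4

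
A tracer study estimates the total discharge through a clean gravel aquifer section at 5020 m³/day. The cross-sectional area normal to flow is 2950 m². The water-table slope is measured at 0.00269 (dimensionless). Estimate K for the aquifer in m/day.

Hydraulic gradient i = 0.00269.
From Q = K·A·i, K = Q / (A·i) = 5020 / (2950 × 0.002690) = 632.6 m/day.

633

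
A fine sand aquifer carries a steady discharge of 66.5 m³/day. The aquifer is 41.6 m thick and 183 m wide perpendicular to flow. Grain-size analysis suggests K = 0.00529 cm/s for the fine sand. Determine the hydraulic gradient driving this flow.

Convert K: 0.00529 cm/s × 864 = 4.571 m/day.
Cross-sectional area A = 183 × 41.6 = 7613 m².
From Q = K·A·i, i = Q / (K·A) = 66.5 / (4.571 × 7613) = 0.001911.

0.00191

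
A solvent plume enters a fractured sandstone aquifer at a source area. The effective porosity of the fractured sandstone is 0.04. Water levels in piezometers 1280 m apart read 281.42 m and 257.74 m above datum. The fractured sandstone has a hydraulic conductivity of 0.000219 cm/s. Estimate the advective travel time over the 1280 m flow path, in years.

40.0

Convert K: 0.000219 cm/s × 864 = 0.1892 m/day.
Hydraulic gradient i = (281.42 − 257.74) / 1280 = 23.68 / 1280 = 0.01850.
Darcy flux q = K · i = 0.1892 × 0.01850 = 0.003500 m/day.
Seepage velocity v = q / n_e = 0.003500 / 0.04 = 0.08751 m/day.
Travel time t = L / v = 1280 / 0.08751 = 14626 days = 40.05 years.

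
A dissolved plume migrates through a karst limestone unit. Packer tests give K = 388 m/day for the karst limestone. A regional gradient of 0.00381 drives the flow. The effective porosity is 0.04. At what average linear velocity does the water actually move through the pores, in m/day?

37.0

Hydraulic gradient i = 0.00381.
Darcy flux q = K · i = 388.0 × 0.003810 = 1.478 m/day.
Seepage velocity v = q / n_e = 1.478 / 0.04 = 36.96 m/day.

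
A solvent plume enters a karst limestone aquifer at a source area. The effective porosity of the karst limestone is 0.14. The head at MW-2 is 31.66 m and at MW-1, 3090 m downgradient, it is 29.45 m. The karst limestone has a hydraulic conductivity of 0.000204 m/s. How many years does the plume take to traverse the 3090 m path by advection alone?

Convert K: 0.000204 m/s × 86400 = 17.63 m/day.
Hydraulic gradient i = (31.66 − 29.45) / 3090 = 2.21 / 3090 = 0.0007152.
Darcy flux q = K · i = 17.63 × 0.0007152 = 0.01261 m/day.
Seepage velocity v = q / n_e = 0.01261 / 0.14 = 0.09004 m/day.
Travel time t = L / v = 3090 / 0.09004 = 34317 days = 93.95 years.

94.0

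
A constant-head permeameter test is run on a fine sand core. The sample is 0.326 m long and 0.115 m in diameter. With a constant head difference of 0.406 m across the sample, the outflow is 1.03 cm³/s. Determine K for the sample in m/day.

Cross-sectional area A = π·(d/2)² = π × (0.115/2)² = 0.01039 m².
Convert discharge: 1.03 cm³/s = 1.030e-06 m³/s.
Darcy's law rearranged: K = Q·L / (A·Δh) = 1.030e-06 × 0.326 / (0.01039 × 0.406) = 7.962e-05 m/s = 6.880 m/day.

6.88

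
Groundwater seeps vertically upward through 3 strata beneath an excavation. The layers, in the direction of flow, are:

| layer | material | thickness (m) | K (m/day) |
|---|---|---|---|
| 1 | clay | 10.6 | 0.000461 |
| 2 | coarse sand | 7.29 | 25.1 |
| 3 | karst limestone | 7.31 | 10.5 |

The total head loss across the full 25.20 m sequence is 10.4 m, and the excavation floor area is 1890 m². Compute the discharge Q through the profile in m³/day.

Flow is perpendicular to layering, so the layers act in series and the equivalent K is the thickness-weighted harmonic mean.
Total thickness L = 10.6 + 7.29 + 7.31 = 25.20 m.
Σ(b_i/K_i) = 10.6/0.000461 + 7.29/25.1 + 7.31/10.5 = 22994 d.
K_eq = L / Σ(b_i/K_i) = 25.20 / 22994 = 0.001096 m/day.
Q = K_eq · A · (Δh/L) = 0.001096 × 1890 × (10.4/25.20) = 0.8548 m³/day.

0.855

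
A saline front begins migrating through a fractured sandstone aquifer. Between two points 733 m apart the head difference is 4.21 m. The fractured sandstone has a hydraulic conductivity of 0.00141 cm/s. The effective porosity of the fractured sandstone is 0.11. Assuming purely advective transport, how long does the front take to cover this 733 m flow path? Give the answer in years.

31.5

Convert K: 0.00141 cm/s × 864 = 1.218 m/day.
Hydraulic gradient i = Δh / L = 4.21 / 733 = 0.005744.
Darcy flux q = K · i = 1.218 × 0.005744 = 0.006997 m/day.
Seepage velocity v = q / n_e = 0.006997 / 0.11 = 0.06361 m/day.
Travel time t = L / v = 733 / 0.06361 = 11524 days = 31.55 years.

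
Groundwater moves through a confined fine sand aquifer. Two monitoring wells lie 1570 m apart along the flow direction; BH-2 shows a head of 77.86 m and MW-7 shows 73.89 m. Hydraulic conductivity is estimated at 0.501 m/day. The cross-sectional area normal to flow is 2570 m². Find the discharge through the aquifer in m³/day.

Hydraulic gradient i = (77.86 − 73.89) / 1570 = 3.97 / 1570 = 0.002529.
Darcy's law: Q = K · A · i = 0.5010 × 2570 × 0.002529 = 3.256 m³/day.

3.26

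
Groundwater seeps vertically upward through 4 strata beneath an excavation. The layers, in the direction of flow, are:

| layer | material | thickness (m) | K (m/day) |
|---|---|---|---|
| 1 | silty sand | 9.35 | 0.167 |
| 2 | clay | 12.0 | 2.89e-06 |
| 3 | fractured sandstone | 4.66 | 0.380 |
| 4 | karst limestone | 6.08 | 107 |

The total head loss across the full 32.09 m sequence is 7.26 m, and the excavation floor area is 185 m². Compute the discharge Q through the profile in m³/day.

0.000323

Flow is perpendicular to layering, so the layers act in series and the equivalent K is the thickness-weighted harmonic mean.
Total thickness L = 9.35 + 12.0 + 4.66 + 6.08 = 32.09 m.
Σ(b_i/K_i) = 9.35/0.167 + 12.0/2.89e-06 + 4.66/0.380 + 6.08/107 = 4.152e+06 d.
K_eq = L / Σ(b_i/K_i) = 32.09 / 4.152e+06 = 7.728e-06 m/day.
Q = K_eq · A · (Δh/L) = 7.728e-06 × 185 × (7.26/32.09) = 0.0003235 m³/day.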